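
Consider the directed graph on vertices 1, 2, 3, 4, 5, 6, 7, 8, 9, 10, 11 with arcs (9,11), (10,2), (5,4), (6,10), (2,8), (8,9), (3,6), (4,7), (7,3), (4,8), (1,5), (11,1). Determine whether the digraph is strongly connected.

Yes

From 7 we can reach every vertex (1, 2, 3, 4, 5, 6, 7, 8, 9, 10, 11), and every vertex can reach 7 (1, 2, 3, 4, 5, 6, 7, 8, 9, 10, 11). So the whole graph is one strongly connected component.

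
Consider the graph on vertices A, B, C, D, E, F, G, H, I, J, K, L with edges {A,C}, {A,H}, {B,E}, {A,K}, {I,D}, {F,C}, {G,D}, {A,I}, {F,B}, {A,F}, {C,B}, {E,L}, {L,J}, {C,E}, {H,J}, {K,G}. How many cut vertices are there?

1

Removing A increases the component count from 1 to 2, so A is a cut vertex.
By contrast removing K leaves 1 component; it is not a cut vertex. No other vertex is a cut vertex either.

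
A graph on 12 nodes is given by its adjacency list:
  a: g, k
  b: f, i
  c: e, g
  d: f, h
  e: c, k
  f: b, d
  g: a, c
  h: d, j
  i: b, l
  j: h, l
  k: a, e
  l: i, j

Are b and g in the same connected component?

The component containing b is {b, d, f, h, i, j, l}, and g is not in it.

No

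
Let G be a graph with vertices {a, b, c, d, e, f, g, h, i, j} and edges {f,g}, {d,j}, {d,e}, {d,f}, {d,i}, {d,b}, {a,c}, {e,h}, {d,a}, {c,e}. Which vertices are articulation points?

d, e, f

Removing d increases the component count from 1 to 5, so d is a cut vertex.
Removing e increases the component count from 1 to 2, so e is a cut vertex.
Removing f increases the component count from 1 to 2, so f is a cut vertex.
By contrast removing a leaves 1 component; it is not a cut vertex. No other vertex is a cut vertex either.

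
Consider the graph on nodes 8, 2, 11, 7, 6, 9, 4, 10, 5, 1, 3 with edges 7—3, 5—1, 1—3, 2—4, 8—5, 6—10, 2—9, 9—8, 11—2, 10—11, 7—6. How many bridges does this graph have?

1

The edges on the cycle 7-6-10-11-2-9-8-5-1-3-7 are not bridges since each lies on that cycle.
But removing 4—2 disconnects 4 from 2 — this is a bridge.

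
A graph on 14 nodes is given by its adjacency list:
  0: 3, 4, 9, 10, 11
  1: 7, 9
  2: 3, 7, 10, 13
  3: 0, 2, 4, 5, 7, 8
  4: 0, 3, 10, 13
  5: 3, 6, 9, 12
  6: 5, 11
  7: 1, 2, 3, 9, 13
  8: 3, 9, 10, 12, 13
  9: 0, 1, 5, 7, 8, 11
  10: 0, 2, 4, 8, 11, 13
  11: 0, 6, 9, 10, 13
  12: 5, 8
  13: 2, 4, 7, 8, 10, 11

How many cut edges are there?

0

The edges on the cycle 8-13-7-9-0-10-8 are not bridges since each lies on that cycle.
Every edge lies on some cycle, so there are no bridges.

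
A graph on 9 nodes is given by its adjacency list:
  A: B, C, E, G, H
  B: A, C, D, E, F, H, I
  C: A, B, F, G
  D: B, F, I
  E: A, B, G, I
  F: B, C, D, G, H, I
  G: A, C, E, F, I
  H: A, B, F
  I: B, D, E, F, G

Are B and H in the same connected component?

Yes

From B we can reach A, B, C, D, E, F, G, H, I, which includes H.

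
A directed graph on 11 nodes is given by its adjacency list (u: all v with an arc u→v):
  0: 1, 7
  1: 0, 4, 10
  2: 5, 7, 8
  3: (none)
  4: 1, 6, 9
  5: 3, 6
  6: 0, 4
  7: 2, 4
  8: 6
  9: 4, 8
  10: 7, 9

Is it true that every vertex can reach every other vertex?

No

There is no directed path from 3 to 10, so the graph is not strongly connected.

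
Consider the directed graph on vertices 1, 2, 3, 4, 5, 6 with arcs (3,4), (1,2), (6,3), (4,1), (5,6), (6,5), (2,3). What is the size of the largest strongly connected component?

{1, 2, 3, 4} are all mutually reachable — one SCC of size 4.
{5, 6} are all mutually reachable — one SCC of size 2.
The largest has 4 vertices.

4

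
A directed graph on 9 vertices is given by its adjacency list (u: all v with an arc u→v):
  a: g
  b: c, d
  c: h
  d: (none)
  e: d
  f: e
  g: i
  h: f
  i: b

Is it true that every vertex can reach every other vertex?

No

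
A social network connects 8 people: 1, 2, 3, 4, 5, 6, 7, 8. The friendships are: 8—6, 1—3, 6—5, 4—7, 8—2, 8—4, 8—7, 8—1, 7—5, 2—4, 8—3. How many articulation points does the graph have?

Removing 8 increases the component count from 1 to 2, so 8 is a cut vertex.
By contrast removing 5 leaves 1 component; it is not a cut vertex. No other vertex is a cut vertex either.

1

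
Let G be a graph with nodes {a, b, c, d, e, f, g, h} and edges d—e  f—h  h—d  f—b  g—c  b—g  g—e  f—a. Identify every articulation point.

Removing f increases the component count from 1 to 2, so f is a cut vertex.
Removing g increases the component count from 1 to 2, so g is a cut vertex.
By contrast removing b leaves 1 component; it is not a cut vertex. No other vertex is a cut vertex either.

f, g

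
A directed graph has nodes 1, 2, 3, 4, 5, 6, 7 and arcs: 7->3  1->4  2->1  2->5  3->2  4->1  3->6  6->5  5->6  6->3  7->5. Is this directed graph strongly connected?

No

There is no directed path from 5 to 7, so the graph is not strongly connected.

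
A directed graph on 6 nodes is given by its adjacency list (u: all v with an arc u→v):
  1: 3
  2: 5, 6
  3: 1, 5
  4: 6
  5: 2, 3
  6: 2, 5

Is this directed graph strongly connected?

No

There is no directed path from 3 to 4, so the graph is not strongly connected.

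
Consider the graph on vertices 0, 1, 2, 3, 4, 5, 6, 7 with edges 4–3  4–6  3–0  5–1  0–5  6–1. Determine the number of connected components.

3

2 is isolated — a component by itself.
7 is isolated — a component by itself.
Starting from 0 we can reach 0, 1, 3, 4, 5, 6. That is one component of size 6.
Total: 3 components.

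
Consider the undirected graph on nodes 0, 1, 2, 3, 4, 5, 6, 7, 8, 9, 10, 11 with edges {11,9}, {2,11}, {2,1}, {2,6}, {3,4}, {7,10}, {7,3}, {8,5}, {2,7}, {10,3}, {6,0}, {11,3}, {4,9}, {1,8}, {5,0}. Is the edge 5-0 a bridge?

After removing 5-0, the path 5-8-1-2-6-0 still connects them, so the edge is not a bridge.

No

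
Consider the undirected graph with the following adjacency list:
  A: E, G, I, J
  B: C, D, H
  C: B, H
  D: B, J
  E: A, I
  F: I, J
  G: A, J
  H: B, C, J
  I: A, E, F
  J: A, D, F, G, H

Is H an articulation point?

Deleting H leaves 1 component (was 1) (its neighbors B, C, J remain connected to each other), so H is not a cut vertex.

No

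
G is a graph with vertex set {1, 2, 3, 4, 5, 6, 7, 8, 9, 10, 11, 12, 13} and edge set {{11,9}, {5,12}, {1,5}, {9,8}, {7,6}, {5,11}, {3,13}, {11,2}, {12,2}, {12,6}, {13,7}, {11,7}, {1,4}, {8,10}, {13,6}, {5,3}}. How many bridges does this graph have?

The edges on the cycle 5-11-7-6-13-3-5 are not bridges since each lies on that cycle.
But removing 1–4 disconnects 1 from 4; removing 8–9 disconnects 8 from 9; removing 11–9 disconnects 11 from 9; removing 8–10 disconnects 8 from 10 — these are bridges.
In total 5 edges are bridges.

5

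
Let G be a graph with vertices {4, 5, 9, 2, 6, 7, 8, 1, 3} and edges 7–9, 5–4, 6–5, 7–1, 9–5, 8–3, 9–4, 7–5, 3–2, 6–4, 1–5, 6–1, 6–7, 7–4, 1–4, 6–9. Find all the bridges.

The edges on the cycle 7-1-5-7 are not bridges since each lies on that cycle.
But removing 8–3 disconnects 8 from 3; removing 2–3 disconnects 2 from 3 — these are bridges.

2-3, 3-8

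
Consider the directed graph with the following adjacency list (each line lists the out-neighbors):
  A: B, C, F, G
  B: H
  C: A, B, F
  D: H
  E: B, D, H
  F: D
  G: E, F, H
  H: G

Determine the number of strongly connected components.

2

{B, D, E, F, G, H} are all mutually reachable — one SCC of size 6.
{A, C} are all mutually reachable — one SCC of size 2.
That gives 2 strongly connected components.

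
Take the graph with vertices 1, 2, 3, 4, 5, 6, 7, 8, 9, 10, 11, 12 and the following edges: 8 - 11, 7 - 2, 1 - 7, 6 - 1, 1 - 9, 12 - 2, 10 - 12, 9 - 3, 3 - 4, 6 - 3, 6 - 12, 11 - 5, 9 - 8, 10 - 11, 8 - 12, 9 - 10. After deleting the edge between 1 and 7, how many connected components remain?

1

1 and 7 are still connected via 1-6-12-2-7, so the component count stays at 1.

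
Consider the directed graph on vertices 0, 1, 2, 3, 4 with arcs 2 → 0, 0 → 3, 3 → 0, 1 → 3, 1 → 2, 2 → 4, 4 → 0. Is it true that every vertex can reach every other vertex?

There is no directed path from 4 to 2, so the graph is not strongly connected.

No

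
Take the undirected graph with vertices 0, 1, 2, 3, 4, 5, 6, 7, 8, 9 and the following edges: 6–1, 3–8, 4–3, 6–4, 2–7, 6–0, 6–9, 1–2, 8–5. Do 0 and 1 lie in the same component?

Yes

From 0 we can reach 0, 1, 2, 3, 4, 5, 6, 7, 8, 9, which includes 1.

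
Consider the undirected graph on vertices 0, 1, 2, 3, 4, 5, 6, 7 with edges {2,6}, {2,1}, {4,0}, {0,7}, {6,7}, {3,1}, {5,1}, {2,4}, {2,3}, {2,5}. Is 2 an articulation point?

Yes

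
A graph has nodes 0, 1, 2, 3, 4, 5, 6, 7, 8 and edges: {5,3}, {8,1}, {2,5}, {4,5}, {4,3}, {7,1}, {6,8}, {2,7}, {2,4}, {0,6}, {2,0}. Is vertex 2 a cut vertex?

Deleting 2 raises the number of components from 1 to 2, so 2 is a cut vertex.

Yes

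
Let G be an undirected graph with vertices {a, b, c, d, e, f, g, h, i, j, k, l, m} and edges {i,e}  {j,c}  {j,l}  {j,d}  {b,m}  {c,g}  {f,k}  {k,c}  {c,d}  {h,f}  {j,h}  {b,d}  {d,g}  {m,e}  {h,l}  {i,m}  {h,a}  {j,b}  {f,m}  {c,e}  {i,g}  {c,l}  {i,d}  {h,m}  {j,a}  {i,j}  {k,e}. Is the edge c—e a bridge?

After removing c—e, the path c-k-e still connects them, so the edge is not a bridge.

No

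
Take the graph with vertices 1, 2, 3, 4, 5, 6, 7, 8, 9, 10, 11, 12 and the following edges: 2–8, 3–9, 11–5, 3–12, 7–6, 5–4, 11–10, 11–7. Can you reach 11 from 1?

No

The component containing 1 is {1}, and 11 is not in it.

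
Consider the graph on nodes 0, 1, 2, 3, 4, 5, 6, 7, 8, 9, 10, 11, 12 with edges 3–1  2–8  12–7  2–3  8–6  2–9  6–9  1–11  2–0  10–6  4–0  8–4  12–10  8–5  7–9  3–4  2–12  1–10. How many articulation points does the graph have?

2

Removing 1 increases the component count from 1 to 2, so 1 is a cut vertex.
Removing 8 increases the component count from 1 to 2, so 8 is a cut vertex.
By contrast removing 4 leaves 1 component; it is not a cut vertex. No other vertex is a cut vertex either.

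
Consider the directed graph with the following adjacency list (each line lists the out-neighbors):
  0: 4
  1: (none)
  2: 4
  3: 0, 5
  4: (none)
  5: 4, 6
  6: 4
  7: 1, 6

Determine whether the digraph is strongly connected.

No

There is no directed path from 0 to 7, so the graph is not strongly connected.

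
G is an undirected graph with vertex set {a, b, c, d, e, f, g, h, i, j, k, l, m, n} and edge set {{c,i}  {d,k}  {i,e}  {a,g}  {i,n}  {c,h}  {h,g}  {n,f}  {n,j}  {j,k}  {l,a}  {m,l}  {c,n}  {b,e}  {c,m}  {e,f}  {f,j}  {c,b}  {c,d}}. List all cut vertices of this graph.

Removing c increases the component count from 1 to 2, so c is a cut vertex.
By contrast removing h leaves 1 component; it is not a cut vertex. No other vertex is a cut vertex either.

c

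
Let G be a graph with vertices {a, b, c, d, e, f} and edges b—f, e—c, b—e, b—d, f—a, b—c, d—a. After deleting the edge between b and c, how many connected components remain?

1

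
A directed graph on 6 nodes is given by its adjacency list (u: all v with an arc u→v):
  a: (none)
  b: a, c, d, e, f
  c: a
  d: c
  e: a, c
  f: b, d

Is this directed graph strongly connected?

No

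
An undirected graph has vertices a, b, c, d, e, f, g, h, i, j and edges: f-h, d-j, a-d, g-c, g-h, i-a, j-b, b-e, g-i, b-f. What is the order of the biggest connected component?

Starting from a we can reach a, b, c, d, e, f, g, h, i, j. That is one component of size 10.
The largest has 10 vertices.

10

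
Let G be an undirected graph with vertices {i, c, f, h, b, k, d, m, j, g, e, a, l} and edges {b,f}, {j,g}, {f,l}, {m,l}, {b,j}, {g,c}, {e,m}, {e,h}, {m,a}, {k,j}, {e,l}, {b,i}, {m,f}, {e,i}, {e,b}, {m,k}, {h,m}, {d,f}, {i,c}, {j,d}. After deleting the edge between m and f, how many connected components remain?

1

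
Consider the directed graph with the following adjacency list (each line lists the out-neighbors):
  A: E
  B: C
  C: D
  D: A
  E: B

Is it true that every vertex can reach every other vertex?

Yes

From D we can reach every vertex (A, B, C, D, E), and every vertex can reach D (A, B, C, D, E). So the whole graph is one strongly connected component.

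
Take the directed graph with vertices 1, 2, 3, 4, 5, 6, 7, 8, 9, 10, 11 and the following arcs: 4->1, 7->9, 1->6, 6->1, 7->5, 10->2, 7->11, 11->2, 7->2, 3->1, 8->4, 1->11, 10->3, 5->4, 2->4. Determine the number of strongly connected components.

7

{1, 2, 4, 6, 11} are all mutually reachable — one SCC of size 5.
{8} is an SCC by itself.
{7} is an SCC by itself.
{10} is an SCC by itself.
{5} is an SCC by itself.
(and 2 more singleton SCCs)
That gives 7 strongly connected components.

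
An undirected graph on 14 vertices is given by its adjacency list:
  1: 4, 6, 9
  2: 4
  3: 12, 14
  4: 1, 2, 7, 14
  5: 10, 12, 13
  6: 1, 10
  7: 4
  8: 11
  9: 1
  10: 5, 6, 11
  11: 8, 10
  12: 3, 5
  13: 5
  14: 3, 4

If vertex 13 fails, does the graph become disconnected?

No

Deleting 13 leaves 1 component (was 1), so 13 is not a cut vertex.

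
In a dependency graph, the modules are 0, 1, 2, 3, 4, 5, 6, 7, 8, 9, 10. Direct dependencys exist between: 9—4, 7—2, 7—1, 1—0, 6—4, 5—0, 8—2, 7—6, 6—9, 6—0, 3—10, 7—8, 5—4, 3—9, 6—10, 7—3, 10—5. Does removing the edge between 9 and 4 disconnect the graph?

After removing 9—4, the path 9-6-4 still connects them, so the edge is not a bridge.

No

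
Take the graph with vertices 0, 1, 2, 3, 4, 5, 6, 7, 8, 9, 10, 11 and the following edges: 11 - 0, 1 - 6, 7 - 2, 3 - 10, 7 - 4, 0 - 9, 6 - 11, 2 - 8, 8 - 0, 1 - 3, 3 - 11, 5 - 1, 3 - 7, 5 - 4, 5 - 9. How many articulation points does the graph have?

Removing 3 increases the component count from 1 to 2, so 3 is a cut vertex.
By contrast removing 5 leaves 1 component; it is not a cut vertex. No other vertex is a cut vertex either.

1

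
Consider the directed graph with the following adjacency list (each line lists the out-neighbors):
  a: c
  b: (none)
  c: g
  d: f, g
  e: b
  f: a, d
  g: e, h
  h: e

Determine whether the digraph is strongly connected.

No

There is no directed path from e to a, so the graph is not strongly connected.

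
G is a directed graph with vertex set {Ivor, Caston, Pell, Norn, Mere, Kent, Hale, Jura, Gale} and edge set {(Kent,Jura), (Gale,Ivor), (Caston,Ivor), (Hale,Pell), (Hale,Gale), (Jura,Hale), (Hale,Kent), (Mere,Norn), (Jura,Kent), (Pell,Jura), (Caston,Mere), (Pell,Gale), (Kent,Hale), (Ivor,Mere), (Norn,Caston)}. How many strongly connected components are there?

3

{Hale, Jura, Kent, Pell} are all mutually reachable — one SCC of size 4.
{Ivor, Mere, Norn, Caston} are all mutually reachable — one SCC of size 4.
{Gale} is an SCC by itself.
That gives 3 strongly connected components.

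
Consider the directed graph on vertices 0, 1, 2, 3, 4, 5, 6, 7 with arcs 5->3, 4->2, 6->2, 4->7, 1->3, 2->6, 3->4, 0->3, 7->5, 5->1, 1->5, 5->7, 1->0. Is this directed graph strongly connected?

There is no directed path from 6 to 1, so the graph is not strongly connected.

No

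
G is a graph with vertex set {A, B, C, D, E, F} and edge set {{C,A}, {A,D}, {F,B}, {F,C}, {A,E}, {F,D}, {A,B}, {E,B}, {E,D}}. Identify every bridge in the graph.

none

The edges on the cycle A-E-B-A are not bridges since each lies on that cycle.
Every edge lies on some cycle, so there are no bridges.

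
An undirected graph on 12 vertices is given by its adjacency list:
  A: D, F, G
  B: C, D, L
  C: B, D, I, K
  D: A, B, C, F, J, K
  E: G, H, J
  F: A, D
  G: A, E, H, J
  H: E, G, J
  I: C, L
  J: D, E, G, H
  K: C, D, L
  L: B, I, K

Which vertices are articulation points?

Removing D increases the component count from 1 to 2, so D is a cut vertex.
By contrast removing C leaves 1 component; it is not a cut vertex. No other vertex is a cut vertex either.

D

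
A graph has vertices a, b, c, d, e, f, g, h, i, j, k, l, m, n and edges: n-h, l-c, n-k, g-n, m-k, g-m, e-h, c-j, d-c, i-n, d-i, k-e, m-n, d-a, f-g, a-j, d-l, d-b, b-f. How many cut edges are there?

The edges on the cycle g-m-k-e-h-n-g are not bridges since each lies on that cycle.
Every edge lies on some cycle, so there are no bridges.

0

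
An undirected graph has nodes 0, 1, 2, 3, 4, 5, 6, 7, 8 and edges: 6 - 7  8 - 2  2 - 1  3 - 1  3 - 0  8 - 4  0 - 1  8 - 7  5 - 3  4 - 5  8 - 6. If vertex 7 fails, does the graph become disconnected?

Deleting 7 leaves 1 component (was 1) (its neighbors 6, 8 remain connected to each other), so 7 is not a cut vertex.

No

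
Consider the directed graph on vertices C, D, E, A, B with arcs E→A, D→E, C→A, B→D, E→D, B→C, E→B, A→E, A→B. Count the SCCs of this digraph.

1

{A, B, C, D, E} are all mutually reachable — one SCC of size 5.
That gives 1 strongly connected component.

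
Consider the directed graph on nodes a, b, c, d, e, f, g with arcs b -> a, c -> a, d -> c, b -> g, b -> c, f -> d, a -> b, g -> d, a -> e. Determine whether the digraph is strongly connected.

There is no directed path from e to a, so the graph is not strongly connected.

No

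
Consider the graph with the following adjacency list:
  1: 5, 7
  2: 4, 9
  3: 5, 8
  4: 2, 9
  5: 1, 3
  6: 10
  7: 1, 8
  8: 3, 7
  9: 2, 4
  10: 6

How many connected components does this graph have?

3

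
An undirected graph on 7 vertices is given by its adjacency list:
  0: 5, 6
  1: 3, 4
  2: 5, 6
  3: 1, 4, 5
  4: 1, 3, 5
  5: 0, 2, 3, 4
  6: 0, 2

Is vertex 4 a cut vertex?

No

Deleting 4 leaves 1 component (was 1) (its neighbors 1, 3, 5 remain connected to each other), so 4 is not a cut vertex.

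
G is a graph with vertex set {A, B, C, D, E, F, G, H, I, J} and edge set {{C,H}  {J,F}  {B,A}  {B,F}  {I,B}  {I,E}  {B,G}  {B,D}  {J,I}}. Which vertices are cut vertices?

B, I

Removing B increases the component count from 2 to 5, so B is a cut vertex.
Removing I increases the component count from 2 to 3, so I is a cut vertex.
By contrast removing G leaves 2 components; it is not a cut vertex. No other vertex is a cut vertex either.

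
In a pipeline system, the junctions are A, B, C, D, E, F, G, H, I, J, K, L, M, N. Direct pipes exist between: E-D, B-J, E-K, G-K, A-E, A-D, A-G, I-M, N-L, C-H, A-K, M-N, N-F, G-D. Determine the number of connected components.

4

Starting from C we can reach C, H. That is one component of size 2.
Starting from B we can reach B, J. That is one component of size 2.
Starting from A we can reach A, D, E, G, K. That is one component of size 5.
Starting from F we can reach F, I, L, M, N. That is one component of size 5.
Total: 4 components.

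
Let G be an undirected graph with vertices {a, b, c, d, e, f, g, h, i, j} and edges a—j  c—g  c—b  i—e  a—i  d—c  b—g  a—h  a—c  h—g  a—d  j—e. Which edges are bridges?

none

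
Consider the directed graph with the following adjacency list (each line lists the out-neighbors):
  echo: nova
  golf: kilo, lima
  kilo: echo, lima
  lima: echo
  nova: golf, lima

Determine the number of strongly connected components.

{echo, golf, kilo, lima, nova} are all mutually reachable — one SCC of size 5.
That gives 1 strongly connected component.

1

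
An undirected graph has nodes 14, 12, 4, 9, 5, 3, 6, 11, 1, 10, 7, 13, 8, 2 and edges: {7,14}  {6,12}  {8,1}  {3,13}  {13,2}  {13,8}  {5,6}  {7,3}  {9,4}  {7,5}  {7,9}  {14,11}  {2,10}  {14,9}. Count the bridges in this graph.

11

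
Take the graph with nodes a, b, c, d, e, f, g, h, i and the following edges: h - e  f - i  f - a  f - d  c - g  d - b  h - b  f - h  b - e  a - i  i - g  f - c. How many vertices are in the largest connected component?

Starting from a we can reach a, b, c, d, e, f, g, h, i. That is one component of size 9.
The largest has 9 vertices.

9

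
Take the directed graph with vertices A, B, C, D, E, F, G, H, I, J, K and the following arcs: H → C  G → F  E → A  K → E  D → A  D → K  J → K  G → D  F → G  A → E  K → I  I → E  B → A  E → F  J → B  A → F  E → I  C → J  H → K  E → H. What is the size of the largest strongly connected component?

{A, B, C, D, E, F, G, H, I, J, K} are all mutually reachable — one SCC of size 11.
The largest has 11 vertices.

11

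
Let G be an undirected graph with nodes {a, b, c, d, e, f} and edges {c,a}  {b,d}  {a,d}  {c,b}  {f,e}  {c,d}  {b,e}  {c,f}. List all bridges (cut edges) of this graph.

none

The edges on the cycle c-a-d-b-c are not bridges since each lies on that cycle.
Every edge lies on some cycle, so there are no bridges.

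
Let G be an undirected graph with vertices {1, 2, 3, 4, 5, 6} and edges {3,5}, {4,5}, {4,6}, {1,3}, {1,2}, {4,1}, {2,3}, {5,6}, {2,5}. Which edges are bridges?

The edges on the cycle 2-3-5-2 are not bridges since each lies on that cycle.
Every edge lies on some cycle, so there are no bridges.

none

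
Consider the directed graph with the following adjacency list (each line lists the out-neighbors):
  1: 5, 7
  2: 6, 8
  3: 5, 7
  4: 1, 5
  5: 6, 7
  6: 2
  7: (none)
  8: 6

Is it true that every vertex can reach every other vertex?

No

There is no directed path from 7 to 8, so the graph is not strongly connected.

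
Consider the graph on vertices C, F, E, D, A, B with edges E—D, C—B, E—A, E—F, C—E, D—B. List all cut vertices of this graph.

E

Removing E increases the component count from 1 to 3, so E is a cut vertex.
By contrast removing D leaves 1 component; it is not a cut vertex. No other vertex is a cut vertex either.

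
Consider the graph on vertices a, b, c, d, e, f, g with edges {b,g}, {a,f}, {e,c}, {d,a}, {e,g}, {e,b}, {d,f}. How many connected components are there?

Starting from a we can reach a, d, f. That is one component of size 3.
Starting from b we can reach b, c, e, g. That is one component of size 4.
Total: 2 components.

2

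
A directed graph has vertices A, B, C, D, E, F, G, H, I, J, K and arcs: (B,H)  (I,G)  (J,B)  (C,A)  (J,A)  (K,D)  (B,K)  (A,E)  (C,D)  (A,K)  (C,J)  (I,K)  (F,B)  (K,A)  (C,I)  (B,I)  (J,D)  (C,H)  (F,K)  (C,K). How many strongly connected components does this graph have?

{A, K} are all mutually reachable — one SCC of size 2.
{J} is an SCC by itself.
{G} is an SCC by itself.
{I} is an SCC by itself.
{B} is an SCC by itself.
(and 5 more singleton SCCs)
That gives 10 strongly connected components.

10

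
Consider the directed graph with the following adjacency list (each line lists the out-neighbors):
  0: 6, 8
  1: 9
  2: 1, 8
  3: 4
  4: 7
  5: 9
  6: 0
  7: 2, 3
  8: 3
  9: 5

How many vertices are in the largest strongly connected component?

{2, 3, 4, 7, 8} are all mutually reachable — one SCC of size 5.
{5, 9} are all mutually reachable — one SCC of size 2.
{0, 6} are all mutually reachable — one SCC of size 2.
{1} is an SCC by itself.
The largest has 5 vertices.

5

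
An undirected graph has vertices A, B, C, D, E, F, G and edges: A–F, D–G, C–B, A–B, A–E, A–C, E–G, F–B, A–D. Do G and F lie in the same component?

Yes

From G we can reach A, B, C, D, E, F, G, which includes F.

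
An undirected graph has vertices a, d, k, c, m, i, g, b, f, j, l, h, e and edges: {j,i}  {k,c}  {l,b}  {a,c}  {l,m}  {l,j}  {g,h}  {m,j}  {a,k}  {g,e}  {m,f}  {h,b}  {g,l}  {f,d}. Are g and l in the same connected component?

Yes

From g we can reach b, d, e, f, g, h, i, j, l, m, which includes l.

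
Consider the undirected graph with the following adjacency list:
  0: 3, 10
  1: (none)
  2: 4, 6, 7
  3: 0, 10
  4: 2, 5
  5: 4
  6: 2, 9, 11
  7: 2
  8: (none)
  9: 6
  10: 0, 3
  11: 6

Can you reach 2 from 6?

Yes

From 6 we can reach 2, 4, 5, 6, 7, 9, 11, which includes 2.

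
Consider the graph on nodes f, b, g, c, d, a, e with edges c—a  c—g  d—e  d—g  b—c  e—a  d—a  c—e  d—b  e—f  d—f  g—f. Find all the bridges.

none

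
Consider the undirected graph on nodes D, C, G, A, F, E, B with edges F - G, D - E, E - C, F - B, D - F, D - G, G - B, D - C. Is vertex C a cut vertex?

No

Deleting C leaves 2 components (was 2), so C is not a cut vertex.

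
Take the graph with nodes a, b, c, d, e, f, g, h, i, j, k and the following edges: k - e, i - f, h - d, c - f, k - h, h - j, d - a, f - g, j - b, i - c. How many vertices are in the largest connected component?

7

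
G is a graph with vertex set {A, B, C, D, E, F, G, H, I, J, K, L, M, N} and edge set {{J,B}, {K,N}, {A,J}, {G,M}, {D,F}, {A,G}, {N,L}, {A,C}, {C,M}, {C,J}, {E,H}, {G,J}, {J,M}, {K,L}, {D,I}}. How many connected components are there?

4

Starting from E we can reach E, H. That is one component of size 2.
Starting from D we can reach D, F, I. That is one component of size 3.
Starting from K we can reach K, L, N. That is one component of size 3.
Starting from A we can reach A, B, C, G, J, M. That is one component of size 6.
Total: 4 components.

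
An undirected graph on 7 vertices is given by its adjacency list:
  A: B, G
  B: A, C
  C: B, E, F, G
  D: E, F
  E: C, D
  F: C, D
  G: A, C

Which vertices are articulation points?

Removing C increases the component count from 1 to 2, so C is a cut vertex.
By contrast removing E leaves 1 component; it is not a cut vertex. No other vertex is a cut vertex either.

C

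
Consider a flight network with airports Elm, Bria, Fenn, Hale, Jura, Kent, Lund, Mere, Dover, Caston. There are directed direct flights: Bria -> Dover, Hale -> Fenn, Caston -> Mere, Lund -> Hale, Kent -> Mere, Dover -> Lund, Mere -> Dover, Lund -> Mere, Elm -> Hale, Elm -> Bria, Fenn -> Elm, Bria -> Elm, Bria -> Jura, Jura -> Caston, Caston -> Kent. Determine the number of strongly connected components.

{Elm, Bria, Fenn, Hale, Jura, Kent, Lund, Mere, Dover, Caston} are all mutually reachable — one SCC of size 10.
That gives 1 strongly connected component.

1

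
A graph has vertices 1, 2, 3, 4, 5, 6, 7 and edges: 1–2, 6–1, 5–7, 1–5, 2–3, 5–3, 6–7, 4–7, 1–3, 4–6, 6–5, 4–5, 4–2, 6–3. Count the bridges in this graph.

0

The edges on the cycle 4-6-1-3-2-4 are not bridges since each lies on that cycle.
Every edge lies on some cycle, so there are no bridges.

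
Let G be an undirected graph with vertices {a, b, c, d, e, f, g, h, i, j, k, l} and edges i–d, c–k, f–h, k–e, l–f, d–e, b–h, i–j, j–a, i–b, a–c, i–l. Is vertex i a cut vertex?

Yes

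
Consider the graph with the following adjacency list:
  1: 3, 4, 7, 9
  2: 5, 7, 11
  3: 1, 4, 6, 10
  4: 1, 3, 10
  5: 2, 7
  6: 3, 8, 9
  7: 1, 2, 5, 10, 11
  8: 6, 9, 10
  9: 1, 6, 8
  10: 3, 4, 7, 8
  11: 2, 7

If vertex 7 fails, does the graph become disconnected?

Yes

Deleting 7 raises the number of components from 1 to 2, so 7 is a cut vertex.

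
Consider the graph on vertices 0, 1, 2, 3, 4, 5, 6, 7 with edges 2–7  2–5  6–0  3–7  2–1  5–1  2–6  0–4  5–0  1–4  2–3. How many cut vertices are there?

1

Removing 2 increases the component count from 1 to 2, so 2 is a cut vertex.
By contrast removing 5 leaves 1 component; it is not a cut vertex. No other vertex is a cut vertex either.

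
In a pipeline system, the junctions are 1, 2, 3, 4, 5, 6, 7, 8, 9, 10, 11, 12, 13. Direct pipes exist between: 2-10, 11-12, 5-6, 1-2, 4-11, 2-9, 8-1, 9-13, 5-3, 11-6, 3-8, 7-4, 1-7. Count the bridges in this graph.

5

The edges on the cycle 5-3-8-1-7-4-11-6-5 are not bridges since each lies on that cycle.
But removing 12-11 disconnects 12 from 11; removing 2-1 disconnects 2 from 1; removing 2-9 disconnects 2 from 9; removing 9-13 disconnects 9 from 13 — these are bridges.
In total 5 edges are bridges.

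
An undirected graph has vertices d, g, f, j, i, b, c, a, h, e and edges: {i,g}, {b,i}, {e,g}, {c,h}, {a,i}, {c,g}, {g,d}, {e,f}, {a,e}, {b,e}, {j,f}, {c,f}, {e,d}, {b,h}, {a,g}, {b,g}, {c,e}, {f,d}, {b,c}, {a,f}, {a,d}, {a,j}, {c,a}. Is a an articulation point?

Deleting a leaves 1 component (was 1) (its neighbors c, d, e, f, g, i, j remain connected to each other), so a is not a cut vertex.

No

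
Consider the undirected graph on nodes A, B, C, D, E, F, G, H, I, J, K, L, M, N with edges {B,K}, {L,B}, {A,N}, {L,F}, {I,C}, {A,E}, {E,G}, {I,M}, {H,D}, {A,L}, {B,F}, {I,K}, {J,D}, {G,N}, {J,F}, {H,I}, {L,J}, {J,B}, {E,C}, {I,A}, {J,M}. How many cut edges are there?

0

The edges on the cycle I-A-L-J-M-I are not bridges since each lies on that cycle.
Every edge lies on some cycle, so there are no bridges.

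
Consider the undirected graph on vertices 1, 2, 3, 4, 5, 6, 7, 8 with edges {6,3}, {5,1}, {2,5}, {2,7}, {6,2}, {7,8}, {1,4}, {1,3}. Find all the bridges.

1-4, 2-7, 7-8

The edges on the cycle 6-2-5-1-3-6 are not bridges since each lies on that cycle.
But removing 2—7 disconnects 2 from 7; removing 7—8 disconnects 7 from 8; removing 1—4 disconnects 1 from 4 — these are bridges.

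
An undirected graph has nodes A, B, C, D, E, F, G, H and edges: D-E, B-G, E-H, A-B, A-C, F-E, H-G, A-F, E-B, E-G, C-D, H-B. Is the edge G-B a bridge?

After removing G-B, the path G-E-B still connects them, so the edge is not a bridge.

No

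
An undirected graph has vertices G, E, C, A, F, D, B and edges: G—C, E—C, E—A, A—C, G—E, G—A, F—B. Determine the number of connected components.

3

D is isolated — a component by itself.
Starting from B we can reach B, F. That is one component of size 2.
Starting from A we can reach A, C, E, G. That is one component of size 4.
Total: 3 components.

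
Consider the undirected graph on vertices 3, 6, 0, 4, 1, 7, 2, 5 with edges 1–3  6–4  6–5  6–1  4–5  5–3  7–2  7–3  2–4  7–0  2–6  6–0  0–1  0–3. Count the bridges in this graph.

0

The edges on the cycle 6-4-5-6 are not bridges since each lies on that cycle.
Every edge lies on some cycle, so there are no bridges.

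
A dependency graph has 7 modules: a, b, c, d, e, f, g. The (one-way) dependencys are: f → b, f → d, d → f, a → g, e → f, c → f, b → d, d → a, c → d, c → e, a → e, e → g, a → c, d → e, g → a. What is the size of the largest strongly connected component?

{a, b, c, d, e, f, g} are all mutually reachable — one SCC of size 7.
The largest has 7 vertices.

7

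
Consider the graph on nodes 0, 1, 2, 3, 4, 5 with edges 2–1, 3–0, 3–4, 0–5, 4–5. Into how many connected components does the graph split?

2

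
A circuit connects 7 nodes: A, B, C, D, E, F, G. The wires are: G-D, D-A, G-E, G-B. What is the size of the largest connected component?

5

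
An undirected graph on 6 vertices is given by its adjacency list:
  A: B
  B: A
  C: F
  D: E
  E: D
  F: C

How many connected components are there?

Starting from D we can reach D, E. That is one component of size 2.
Starting from C we can reach C, F. That is one component of size 2.
Starting from A we can reach A, B. That is one component of size 2.
Total: 3 components.

3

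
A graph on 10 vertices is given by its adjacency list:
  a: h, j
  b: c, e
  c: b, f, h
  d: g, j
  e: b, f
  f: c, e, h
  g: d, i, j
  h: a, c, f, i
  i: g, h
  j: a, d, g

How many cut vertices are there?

1

Removing h increases the component count from 1 to 2, so h is a cut vertex.
By contrast removing j leaves 1 component; it is not a cut vertex. No other vertex is a cut vertex either.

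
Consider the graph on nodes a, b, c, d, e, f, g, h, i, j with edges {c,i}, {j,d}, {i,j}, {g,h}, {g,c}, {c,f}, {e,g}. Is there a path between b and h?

No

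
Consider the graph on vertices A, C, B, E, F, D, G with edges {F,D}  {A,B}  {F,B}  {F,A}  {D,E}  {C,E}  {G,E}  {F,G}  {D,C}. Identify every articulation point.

F

Removing F increases the component count from 1 to 2, so F is a cut vertex.
By contrast removing G leaves 1 component; it is not a cut vertex. No other vertex is a cut vertex either.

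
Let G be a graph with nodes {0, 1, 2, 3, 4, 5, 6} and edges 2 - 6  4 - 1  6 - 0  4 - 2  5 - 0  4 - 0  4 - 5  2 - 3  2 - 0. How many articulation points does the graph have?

Removing 2 increases the component count from 1 to 2, so 2 is a cut vertex.
Removing 4 increases the component count from 1 to 2, so 4 is a cut vertex.
By contrast removing 3 leaves 1 component; it is not a cut vertex. No other vertex is a cut vertex either.

2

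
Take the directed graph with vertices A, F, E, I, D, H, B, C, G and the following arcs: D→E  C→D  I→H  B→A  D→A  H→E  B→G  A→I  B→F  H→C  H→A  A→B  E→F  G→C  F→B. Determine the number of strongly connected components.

1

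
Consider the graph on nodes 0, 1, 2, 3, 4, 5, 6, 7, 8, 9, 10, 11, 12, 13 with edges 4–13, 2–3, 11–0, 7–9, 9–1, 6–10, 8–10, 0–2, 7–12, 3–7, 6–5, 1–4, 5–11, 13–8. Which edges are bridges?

12-7

The edges on the cycle 6-5-11-0-2-3-7-9-1-4-13-8-10-6 are not bridges since each lies on that cycle.
But removing 12–7 disconnects 12 from 7 — this is a bridge.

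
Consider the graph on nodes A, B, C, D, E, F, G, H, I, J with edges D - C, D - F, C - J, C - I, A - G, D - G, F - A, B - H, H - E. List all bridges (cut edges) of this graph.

The edges on the cycle D-F-A-G-D are not bridges since each lies on that cycle.
But removing C - I disconnects C from I; removing C - J disconnects C from J; removing H - E disconnects H from E; removing D - C disconnects D from C — these are bridges.
In total 5 edges are bridges.

B-H, C-D, C-I, C-J, E-H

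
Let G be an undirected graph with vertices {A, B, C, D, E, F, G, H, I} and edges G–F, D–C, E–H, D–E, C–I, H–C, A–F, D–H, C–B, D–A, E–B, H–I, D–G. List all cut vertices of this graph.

Removing D increases the component count from 1 to 2, so D is a cut vertex.
By contrast removing F leaves 1 component; it is not a cut vertex. No other vertex is a cut vertex either.

D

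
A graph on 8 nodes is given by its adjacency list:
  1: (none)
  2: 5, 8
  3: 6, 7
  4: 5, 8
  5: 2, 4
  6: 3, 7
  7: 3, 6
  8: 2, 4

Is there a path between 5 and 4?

Yes

From 5 we can reach 2, 4, 5, 8, which includes 4.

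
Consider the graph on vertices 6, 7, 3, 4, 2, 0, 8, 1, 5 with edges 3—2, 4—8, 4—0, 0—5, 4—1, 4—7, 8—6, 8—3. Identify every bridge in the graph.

0-4, 0-5, 1-4, 2-3, 3-8, 4-7, 4-8, 6-8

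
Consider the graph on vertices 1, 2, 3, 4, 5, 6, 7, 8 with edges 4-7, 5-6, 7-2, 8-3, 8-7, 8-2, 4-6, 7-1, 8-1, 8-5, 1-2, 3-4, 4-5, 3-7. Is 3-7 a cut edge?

After removing 3-7, the path 3-8-7 still connects them, so the edge is not a bridge.

No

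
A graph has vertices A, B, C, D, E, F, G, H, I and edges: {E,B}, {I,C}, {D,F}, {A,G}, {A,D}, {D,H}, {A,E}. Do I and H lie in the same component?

No

The component containing I is {C, I}, and H is not in it.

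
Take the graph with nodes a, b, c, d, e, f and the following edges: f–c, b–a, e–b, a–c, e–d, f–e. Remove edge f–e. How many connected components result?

1

f and e are still connected via f-c-a-b-e, so the component count stays at 1.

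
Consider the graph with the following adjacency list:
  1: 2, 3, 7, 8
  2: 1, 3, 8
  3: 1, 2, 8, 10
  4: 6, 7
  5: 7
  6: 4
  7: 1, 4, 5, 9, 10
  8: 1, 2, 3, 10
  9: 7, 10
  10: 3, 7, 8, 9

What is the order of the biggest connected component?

Starting from 1 we can reach 1, 2, 3, 4, 5, 6, 7, 8, 9, 10. That is one component of size 10.
The largest has 10 vertices.

10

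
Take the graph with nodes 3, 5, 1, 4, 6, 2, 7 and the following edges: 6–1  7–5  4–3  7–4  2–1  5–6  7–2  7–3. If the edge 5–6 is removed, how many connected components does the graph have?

1

5 and 6 are still connected via 5-7-2-1-6, so the component count stays at 1.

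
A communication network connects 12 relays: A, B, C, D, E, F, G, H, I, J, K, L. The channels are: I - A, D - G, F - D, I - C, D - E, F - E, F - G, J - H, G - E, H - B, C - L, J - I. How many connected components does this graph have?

3

K is isolated — a component by itself.
Starting from D we can reach D, E, F, G. That is one component of size 4.
Starting from A we can reach A, B, C, H, I, J, L. That is one component of size 7.
Total: 3 components.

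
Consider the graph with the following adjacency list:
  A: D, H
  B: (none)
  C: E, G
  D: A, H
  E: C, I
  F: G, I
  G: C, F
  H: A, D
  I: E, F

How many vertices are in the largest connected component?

B is isolated — a component by itself.
Starting from A we can reach A, D, H. That is one component of size 3.
Starting from C we can reach C, E, F, G, I. That is one component of size 5.
The largest has 5 vertices.

5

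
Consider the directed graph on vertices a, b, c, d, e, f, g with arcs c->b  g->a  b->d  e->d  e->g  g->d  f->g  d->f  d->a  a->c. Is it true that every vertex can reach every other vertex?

No

There is no directed path from c to e, so the graph is not strongly connected.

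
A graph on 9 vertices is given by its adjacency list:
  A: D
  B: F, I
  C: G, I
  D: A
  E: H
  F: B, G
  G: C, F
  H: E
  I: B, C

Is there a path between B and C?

Yes

From B we can reach B, C, F, G, I, which includes C.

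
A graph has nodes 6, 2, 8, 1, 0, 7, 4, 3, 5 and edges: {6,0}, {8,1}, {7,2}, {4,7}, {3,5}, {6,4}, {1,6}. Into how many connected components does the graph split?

Starting from 3 we can reach 3, 5. That is one component of size 2.
Starting from 0 we can reach 0, 1, 2, 4, 6, 7, 8. That is one component of size 7.
Total: 2 components.

2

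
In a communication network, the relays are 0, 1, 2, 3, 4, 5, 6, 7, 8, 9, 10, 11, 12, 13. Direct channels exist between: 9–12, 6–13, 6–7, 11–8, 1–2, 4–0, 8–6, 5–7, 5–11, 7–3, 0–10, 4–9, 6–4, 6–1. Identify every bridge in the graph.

The edges on the cycle 5-11-8-6-7-5 are not bridges since each lies on that cycle.
But removing 1–2 disconnects 1 from 2; removing 6–1 disconnects 6 from 1; removing 6–13 disconnects 6 from 13; removing 0–10 disconnects 0 from 10 — these are bridges.
In total 9 edges are bridges.

0-10, 0-4, 1-2, 1-6, 12-9, 13-6, 3-7, 4-6, 4-9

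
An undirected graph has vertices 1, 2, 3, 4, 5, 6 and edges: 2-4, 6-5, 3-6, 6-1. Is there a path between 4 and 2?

Yes

From 4 we can reach 2, 4, which includes 2.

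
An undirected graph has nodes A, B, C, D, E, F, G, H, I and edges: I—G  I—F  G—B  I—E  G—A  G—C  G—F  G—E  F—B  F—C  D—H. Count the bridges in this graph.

2

The edges on the cycle G-F-B-G are not bridges since each lies on that cycle.
But removing A—G disconnects A from G; removing H—D disconnects H from D — these are bridges.
That makes 2 bridges.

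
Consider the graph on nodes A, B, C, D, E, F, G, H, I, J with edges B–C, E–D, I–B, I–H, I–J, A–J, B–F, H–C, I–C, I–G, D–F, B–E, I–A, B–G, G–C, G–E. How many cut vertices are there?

1

Removing I increases the component count from 1 to 2, so I is a cut vertex.
By contrast removing E leaves 1 component; it is not a cut vertex. No other vertex is a cut vertex either.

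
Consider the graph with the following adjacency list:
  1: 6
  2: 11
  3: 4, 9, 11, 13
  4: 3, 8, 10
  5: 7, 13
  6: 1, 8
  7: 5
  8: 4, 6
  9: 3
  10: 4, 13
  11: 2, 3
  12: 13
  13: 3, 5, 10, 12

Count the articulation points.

Removing 3 increases the component count from 1 to 3, so 3 is a cut vertex.
Removing 4 increases the component count from 1 to 2, so 4 is a cut vertex.
Removing 5 increases the component count from 1 to 2, so 5 is a cut vertex.
Likewise 6, 8, 11, 13 are cut vertices.
By contrast removing 1 leaves 1 component; it is not a cut vertex. No other vertex is a cut vertex either.

7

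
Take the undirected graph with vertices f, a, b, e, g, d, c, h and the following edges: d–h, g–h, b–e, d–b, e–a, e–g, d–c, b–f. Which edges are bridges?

a-e, b-f, c-d

The edges on the cycle d-b-e-g-h-d are not bridges since each lies on that cycle.
But removing e–a disconnects e from a; removing d–c disconnects d from c; removing b–f disconnects b from f — these are bridges.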